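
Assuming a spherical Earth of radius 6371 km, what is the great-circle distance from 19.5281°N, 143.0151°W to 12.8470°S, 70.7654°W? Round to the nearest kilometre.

Δλ = -70.7654 − -143.0151 = 72.2497°.
Δφ = -12.8470 − 19.5281 = -32.3751°.
a = sin²(Δφ/2) + cos φ₁ · cos φ₂ · sin²(Δλ/2) = 0.397092.
c = 2·atan2(√a, √(1−a)) = 1.36350 rad → d = 6371·c ≈ 8686.85 km.

8687 km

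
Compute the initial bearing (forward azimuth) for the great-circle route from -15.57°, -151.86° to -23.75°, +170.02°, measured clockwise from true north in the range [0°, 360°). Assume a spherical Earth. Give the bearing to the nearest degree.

251°

Δλ = 170.02 − -151.86 = 321.88°; wrapped into (−180°, 180°]: -38.12°.
θ = atan2( sin Δλ · cos φ₂ , cos φ₁ · sin φ₂ − sin φ₁ · cos φ₂ · cos Δλ )
  = atan2(-0.56503, -0.19468) = -109.012° → normalised to [0°, 360°): 250.988°.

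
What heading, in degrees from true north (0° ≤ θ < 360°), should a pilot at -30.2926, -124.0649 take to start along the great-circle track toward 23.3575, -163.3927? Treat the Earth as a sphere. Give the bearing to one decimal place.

320.3°

Δλ = -163.3927 − -124.0649 = -39.3278°.
θ = atan2( sin Δλ · cos φ₂ , cos φ₁ · sin φ₂ − sin φ₁ · cos φ₂ · cos Δλ )
  = atan2(-0.58182, 0.70054) = -39.711° → normalised to [0°, 360°): 320.289°.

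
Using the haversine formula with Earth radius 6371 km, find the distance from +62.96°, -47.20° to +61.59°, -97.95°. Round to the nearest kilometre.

2561 km

Δλ = -97.95 − -47.20 = -50.75°.
Δφ = 61.59 − 62.96 = -1.37°.
a = sin²(Δφ/2) + cos φ₁ · cos φ₂ · sin²(Δλ/2) = 0.039865.
c = 2·atan2(√a, √(1−a)) = 0.40203 rad → d = 6371·c ≈ 2561.30 km.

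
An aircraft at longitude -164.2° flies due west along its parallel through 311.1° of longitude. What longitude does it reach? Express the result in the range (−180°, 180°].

-115.3°

Start at -164.2°; shift −311.1° → -475.3°.
-475.3° lies outside (−180°, 180°]; add 360° → -115.3°.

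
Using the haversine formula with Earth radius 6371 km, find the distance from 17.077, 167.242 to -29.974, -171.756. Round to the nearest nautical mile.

Δλ = -171.756 − 167.242 = -338.998°; wrapped into (−180°, 180°]: 21.002°.
Δφ = -29.974 − 17.077 = -47.051°.
a = sin²(Δφ/2) + cos φ₁ · cos φ₂ · sin²(Δλ/2) = 0.186831.
c = 2·atan2(√a, √(1−a)) = 0.89395 rad → d = 6371·c ≈ 5695.36 km ≈ 3075.25 nmi.

3075 nmi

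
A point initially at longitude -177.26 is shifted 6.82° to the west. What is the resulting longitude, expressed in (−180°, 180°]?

+175.92°

Start at -177.26°; shift −6.82° → -184.08°.
-184.08° lies outside (−180°, 180°]; add 360° → +175.92°.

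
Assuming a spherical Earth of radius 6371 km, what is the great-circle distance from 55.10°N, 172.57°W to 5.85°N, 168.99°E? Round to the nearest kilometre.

Δλ = 168.99 − -172.57 = 341.56°; wrapped into (−180°, 180°]: -18.44°.
Δφ = 5.85 − 55.10 = -49.25°.
a = sin²(Δφ/2) + cos φ₁ · cos φ₂ · sin²(Δλ/2) = 0.188232.
c = 2·atan2(√a, √(1−a)) = 0.89754 rad → d = 6371·c ≈ 5718.22 km.

5718 km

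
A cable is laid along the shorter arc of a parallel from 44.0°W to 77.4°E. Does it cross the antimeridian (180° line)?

Signed shortest Δλ = ((77.4 − -44.0 + 180) mod 360) − 180 = 121.4°.
Going east by 121.4° from -44.0° reaches +77.4° without touching 180°.

No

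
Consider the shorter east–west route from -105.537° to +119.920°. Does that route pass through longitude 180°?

Naïve |119.920 − -105.537| = 225.457° > 180°, so the shorter arc goes the other way round — across 180°.
Signed shortest Δλ = ((119.920 − -105.537 + 180) mod 360) − 180 = -134.543°.
Going west by 134.543° from -105.537° passes through 180° before reaching +119.920°.

Yes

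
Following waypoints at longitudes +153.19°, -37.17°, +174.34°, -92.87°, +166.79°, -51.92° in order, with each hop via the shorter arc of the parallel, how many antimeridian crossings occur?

5

Leg 1: +153.19° → -37.17°, shortest Δλ = 169.64° (east) — crosses 180°.
Leg 2: -37.17° → +174.34°, shortest Δλ = -148.49° (west) — crosses 180°.
Leg 3: +174.34° → -92.87°, shortest Δλ = 92.79° (east) — crosses 180°.
Leg 4: -92.87° → +166.79°, shortest Δλ = -100.34° (west) — crosses 180°.
Leg 5: +166.79° → -51.92°, shortest Δλ = 141.29° (east) — crosses 180°.
Total crossings: 5.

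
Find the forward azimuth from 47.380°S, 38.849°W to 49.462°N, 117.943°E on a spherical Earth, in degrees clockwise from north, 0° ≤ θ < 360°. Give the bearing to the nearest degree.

74°

Δλ = 117.943 − -38.849 = 156.792°.
θ = atan2( sin Δλ · cos φ₂ , cos φ₁ · sin φ₂ − sin φ₁ · cos φ₂ · cos Δλ )
  = atan2(0.25613, 0.07503) = 73.672° → normalised to [0°, 360°): 73.672°.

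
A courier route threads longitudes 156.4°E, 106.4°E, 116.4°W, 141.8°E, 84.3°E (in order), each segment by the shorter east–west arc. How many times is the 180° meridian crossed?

2

Leg 1: +156.4° → +106.4°, shortest Δλ = -50.0° (west) — does not cross 180°.
Leg 2: +106.4° → -116.4°, shortest Δλ = 137.2° (east) — crosses 180°.
Leg 3: -116.4° → +141.8°, shortest Δλ = -101.8° (west) — crosses 180°.
Leg 4: +141.8° → +84.3°, shortest Δλ = -57.5° (west) — does not cross 180°.
Total crossings: 2.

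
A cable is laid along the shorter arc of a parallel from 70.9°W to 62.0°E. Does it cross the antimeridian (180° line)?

Signed shortest Δλ = ((62.0 − -70.9 + 180) mod 360) − 180 = 132.9°.
Going east by 132.9° from -70.9° reaches +62.0° without touching 180°.

No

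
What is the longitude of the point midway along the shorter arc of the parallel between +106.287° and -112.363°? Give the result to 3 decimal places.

Signed shortest Δλ from +106.287° to -112.363° is +141.350°.
Midpoint longitude = +106.287° + (+141.350°)/2 = +106.287° + 70.675° = +176.962°.
(The naïve average (+106.287 + -112.363)/2 = -3.038° is on the wrong side of the globe.)

+176.962°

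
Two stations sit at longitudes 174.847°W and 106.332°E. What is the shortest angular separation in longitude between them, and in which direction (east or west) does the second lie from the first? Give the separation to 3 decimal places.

78.821° west

Raw difference: 106.332 − -174.847 = 281.179°.
Normalise into (−180°, 180°]: 281.179° − 360° = -78.821°.
Negative ⇒ the second point lies to the west; separation 78.821°.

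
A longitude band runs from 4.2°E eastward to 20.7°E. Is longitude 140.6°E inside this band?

Band width going east from +4.2° to +20.7°: ((20.7 − 4.2) mod 360) = 16.5°.
Offset of +140.6° east of the west edge: ((140.6 − 4.2) mod 360) = 136.4°.
136.4° > 16.5° ⇒ outside.

No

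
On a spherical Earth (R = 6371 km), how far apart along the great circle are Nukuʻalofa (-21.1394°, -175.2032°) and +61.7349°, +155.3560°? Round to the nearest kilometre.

Δλ = 155.3560 − -175.2032 = 330.5592°; wrapped into (−180°, 180°]: -29.4408°.
Δφ = 61.7349 − -21.1394 = 82.8743°.
a = sin²(Δφ/2) + cos φ₁ · cos φ₂ · sin²(Δλ/2) = 0.466495.
c = 2·atan2(√a, √(1−a)) = 1.50374 rad → d = 6371·c ≈ 9580.31 km.

9580 km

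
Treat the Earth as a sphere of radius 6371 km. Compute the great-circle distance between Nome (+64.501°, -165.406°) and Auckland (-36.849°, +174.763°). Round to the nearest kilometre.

Δλ = 174.763 − -165.406 = 340.169°; wrapped into (−180°, 180°]: -19.831°.
Δφ = -36.849 − 64.501 = -101.350°.
a = sin²(Δφ/2) + cos φ₁ · cos φ₂ · sin²(Δλ/2) = 0.608616.
c = 2·atan2(√a, √(1−a)) = 1.78977 rad → d = 6371·c ≈ 11402.64 km.

11403 km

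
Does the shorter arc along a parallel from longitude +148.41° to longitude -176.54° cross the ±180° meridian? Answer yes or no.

Yes

Naïve |-176.54 − 148.41| = 324.95° > 180°, so the shorter arc goes the other way round — across 180°.
Signed shortest Δλ = ((-176.54 − 148.41 + 180) mod 360) − 180 = 35.05°.
Going east by 35.05° from +148.41° passes through 180° before reaching -176.54°.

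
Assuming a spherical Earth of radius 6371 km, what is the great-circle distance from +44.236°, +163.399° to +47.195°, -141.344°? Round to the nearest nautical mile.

2274 nmi

Δλ = -141.344 − 163.399 = -304.743°; wrapped into (−180°, 180°]: 55.257°.
Δφ = 47.195 − 44.236 = 2.959°.
a = sin²(Δφ/2) + cos φ₁ · cos φ₂ · sin²(Δλ/2) = 0.105364.
c = 2·atan2(√a, √(1−a)) = 0.66117 rad → d = 6371·c ≈ 4212.34 km ≈ 2274.48 nmi.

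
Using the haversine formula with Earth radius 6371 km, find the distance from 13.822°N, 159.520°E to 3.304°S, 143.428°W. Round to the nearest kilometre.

Δλ = -143.428 − 159.520 = -302.948°; wrapped into (−180°, 180°]: 57.052°.
Δφ = -3.304 − 13.822 = -17.126°.
a = sin²(Δφ/2) + cos φ₁ · cos φ₂ · sin²(Δλ/2) = 0.243259.
c = 2·atan2(√a, √(1−a)) = 1.03156 rad → d = 6371·c ≈ 6572.06 km.

6572 km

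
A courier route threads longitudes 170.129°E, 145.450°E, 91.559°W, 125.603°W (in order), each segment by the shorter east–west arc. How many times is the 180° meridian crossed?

1

Leg 1: +170.129° → +145.450°, shortest Δλ = -24.679° (west) — does not cross 180°.
Leg 2: +145.450° → -91.559°, shortest Δλ = 122.991° (east) — crosses 180°.
Leg 3: -91.559° → -125.603°, shortest Δλ = -34.044° (west) — does not cross 180°.
Total crossings: 1.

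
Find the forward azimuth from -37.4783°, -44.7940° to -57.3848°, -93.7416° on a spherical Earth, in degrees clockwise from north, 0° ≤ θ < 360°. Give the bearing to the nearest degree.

Δλ = -93.7416 − -44.7940 = -48.9476°.
θ = atan2( sin Δλ · cos φ₂ , cos φ₁ · sin φ₂ − sin φ₁ · cos φ₂ · cos Δλ )
  = atan2(-0.40646, -0.45306) = -138.103° → normalised to [0°, 360°): 221.897°.

222°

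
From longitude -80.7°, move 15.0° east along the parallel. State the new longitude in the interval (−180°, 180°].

-65.7°

Start at -80.7°; shift +15.0° → -65.7°.
-65.7° already lies in (−180°, 180°].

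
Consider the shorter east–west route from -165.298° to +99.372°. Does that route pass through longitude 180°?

Naïve |99.372 − -165.298| = 264.67° > 180°, so the shorter arc goes the other way round — across 180°.
Signed shortest Δλ = ((99.372 − -165.298 + 180) mod 360) − 180 = -95.33°.
Going west by 95.33° from -165.298° passes through 180° before reaching +99.372°.

Yes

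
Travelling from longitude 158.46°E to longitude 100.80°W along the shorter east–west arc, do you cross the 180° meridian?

Yes

Naïve |-100.80 − 158.46| = 259.26° > 180°, so the shorter arc goes the other way round — across 180°.
Signed shortest Δλ = ((-100.80 − 158.46 + 180) mod 360) − 180 = 100.74°.
Going east by 100.74° from +158.46° passes through 180° before reaching -100.80°.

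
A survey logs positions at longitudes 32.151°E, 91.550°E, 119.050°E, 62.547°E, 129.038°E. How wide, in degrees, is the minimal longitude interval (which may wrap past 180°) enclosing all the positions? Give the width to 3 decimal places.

96.887°

Sort the longitudes: +32.151°, +62.547°, +91.550°, +119.050°, +129.038°.
Eastward gaps between consecutive values (wrapping around): 30.396°, 29.003°, 27.500°, 9.988°, 263.113°.
Largest gap = 263.113° ⇒ minimal covering band is its complement: 360° − 263.113° = 96.887°.
Band runs from +32.151° eastward to +129.038°.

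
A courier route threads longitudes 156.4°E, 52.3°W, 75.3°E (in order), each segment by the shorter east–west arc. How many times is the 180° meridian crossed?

Leg 1: +156.4° → -52.3°, shortest Δλ = 151.3° (east) — crosses 180°.
Leg 2: -52.3° → +75.3°, shortest Δλ = 127.6° (east) — does not cross 180°.
Total crossings: 1.

1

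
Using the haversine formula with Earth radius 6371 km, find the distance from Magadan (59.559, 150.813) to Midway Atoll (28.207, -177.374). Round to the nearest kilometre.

Δλ = -177.374 − 150.813 = -328.187°; wrapped into (−180°, 180°]: 31.813°.
Δφ = 28.207 − 59.559 = -31.352°.
a = sin²(Δφ/2) + cos φ₁ · cos φ₂ · sin²(Δλ/2) = 0.106543.
c = 2·atan2(√a, √(1−a)) = 0.66501 rad → d = 6371·c ≈ 4236.75 km.

4237 km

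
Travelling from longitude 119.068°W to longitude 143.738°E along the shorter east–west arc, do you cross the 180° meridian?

Yes

Naïve |143.738 − -119.068| = 262.806° > 180°, so the shorter arc goes the other way round — across 180°.
Signed shortest Δλ = ((143.738 − -119.068 + 180) mod 360) − 180 = -97.194°.
Going west by 97.194° from -119.068° passes through 180° before reaching +143.738°.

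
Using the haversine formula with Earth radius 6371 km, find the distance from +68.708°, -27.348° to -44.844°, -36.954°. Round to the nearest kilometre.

12652 km

Δλ = -36.954 − -27.348 = -9.606°.
Δφ = -44.844 − 68.708 = -113.552°.
a = sin²(Δφ/2) + cos φ₁ · cos φ₂ · sin²(Δλ/2) = 0.701596.
c = 2·atan2(√a, √(1−a)) = 1.98580 rad → d = 6371·c ≈ 12651.52 km.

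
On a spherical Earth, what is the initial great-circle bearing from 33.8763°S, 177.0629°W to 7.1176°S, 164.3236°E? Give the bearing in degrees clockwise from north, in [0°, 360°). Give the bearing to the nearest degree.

323°

Δλ = 164.3236 − -177.0629 = 341.3865°; wrapped into (−180°, 180°]: -18.6135°.
θ = atan2( sin Δλ · cos φ₂ , cos φ₁ · sin φ₂ − sin φ₁ · cos φ₂ · cos Δλ )
  = atan2(-0.31672, 0.42130) = -36.935° → normalised to [0°, 360°): 323.065°.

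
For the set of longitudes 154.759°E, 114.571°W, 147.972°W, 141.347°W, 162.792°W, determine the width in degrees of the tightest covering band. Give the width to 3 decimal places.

Sort the longitudes: -162.792°, -147.972°, -141.347°, -114.571°, +154.759°.
Eastward gaps between consecutive values (wrapping around): 14.820°, 6.625°, 26.776°, 269.330°, 42.449°.
Largest gap = 269.330° ⇒ minimal covering band is its complement: 360° − 269.330° = 90.670°.
Band runs from +154.759° eastward to -114.571°, crossing the antimeridian.

90.670°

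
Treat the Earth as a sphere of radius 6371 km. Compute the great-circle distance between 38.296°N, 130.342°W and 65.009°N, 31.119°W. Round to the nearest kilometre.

Δλ = -31.119 − -130.342 = 99.223°.
Δφ = 65.009 − 38.296 = 26.713°.
a = sin²(Δφ/2) + cos φ₁ · cos φ₂ · sin²(Δλ/2) = 0.245720.
c = 2·atan2(√a, √(1−a)) = 1.03729 rad → d = 6371·c ≈ 6608.55 km.

6609 km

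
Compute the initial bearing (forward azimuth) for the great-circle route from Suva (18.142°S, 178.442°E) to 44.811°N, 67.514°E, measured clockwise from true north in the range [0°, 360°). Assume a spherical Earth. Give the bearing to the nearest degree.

Δλ = 67.514 − 178.442 = -110.928°.
θ = atan2( sin Δλ · cos φ₂ , cos φ₁ · sin φ₂ − sin φ₁ · cos φ₂ · cos Δλ )
  = atan2(-0.66263, 0.59083) = -48.279° → normalised to [0°, 360°): 311.721°.

312°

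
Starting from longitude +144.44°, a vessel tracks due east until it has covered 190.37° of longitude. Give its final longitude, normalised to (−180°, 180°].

-25.19°

Start at +144.44°; shift +190.37° → +334.81°.
+334.81° lies outside (−180°, 180°]; subtract 360° → -25.19°.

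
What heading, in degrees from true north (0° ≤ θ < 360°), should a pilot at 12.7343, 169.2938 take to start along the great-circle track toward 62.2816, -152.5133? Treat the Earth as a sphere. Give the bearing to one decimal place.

20.2°

Δλ = -152.5133 − 169.2938 = -321.8071°; wrapped into (−180°, 180°]: 38.1929°.
θ = atan2( sin Δλ · cos φ₂ , cos φ₁ · sin φ₂ − sin φ₁ · cos φ₂ · cos Δλ )
  = atan2(0.28759, 0.78289) = 20.171° → normalised to [0°, 360°): 20.171°.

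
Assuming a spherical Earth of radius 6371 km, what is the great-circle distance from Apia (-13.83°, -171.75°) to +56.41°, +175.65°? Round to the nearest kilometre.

Δλ = 175.65 − -171.75 = 347.40°; wrapped into (−180°, 180°]: -12.60°.
Δφ = 56.41 − -13.83 = 70.24°.
a = sin²(Δφ/2) + cos φ₁ · cos φ₂ · sin²(Δλ/2) = 0.337428.
c = 2·atan2(√a, √(1−a)) = 1.23963 rad → d = 6371·c ≈ 7897.70 km.

7898 km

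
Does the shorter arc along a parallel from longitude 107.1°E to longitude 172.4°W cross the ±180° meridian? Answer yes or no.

Yes

Naïve |-172.4 − 107.1| = 279.5° > 180°, so the shorter arc goes the other way round — across 180°.
Signed shortest Δλ = ((-172.4 − 107.1 + 180) mod 360) − 180 = 80.5°.
Going east by 80.5° from +107.1° passes through 180° before reaching -172.4°.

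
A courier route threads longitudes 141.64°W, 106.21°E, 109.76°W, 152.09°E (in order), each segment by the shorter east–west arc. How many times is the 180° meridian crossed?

3

Leg 1: -141.64° → +106.21°, shortest Δλ = -112.15° (west) — crosses 180°.
Leg 2: +106.21° → -109.76°, shortest Δλ = 144.03° (east) — crosses 180°.
Leg 3: -109.76° → +152.09°, shortest Δλ = -98.15° (west) — crosses 180°.
Total crossings: 3.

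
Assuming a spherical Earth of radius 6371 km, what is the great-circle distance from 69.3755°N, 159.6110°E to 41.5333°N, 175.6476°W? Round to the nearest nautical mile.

Δλ = -175.6476 − 159.6110 = -335.2586°; wrapped into (−180°, 180°]: 24.7414°.
Δφ = 41.5333 − 69.3755 = -27.8422°.
a = sin²(Δφ/2) + cos φ₁ · cos φ₂ · sin²(Δλ/2) = 0.069983.
c = 2·atan2(√a, √(1−a)) = 0.53546 rad → d = 6371·c ≈ 3411.43 km ≈ 1842.02 nmi.

1842 nmi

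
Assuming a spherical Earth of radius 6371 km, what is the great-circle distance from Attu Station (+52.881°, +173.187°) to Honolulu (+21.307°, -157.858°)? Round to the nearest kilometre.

Δλ = -157.858 − 173.187 = -331.045°; wrapped into (−180°, 180°]: 28.955°.
Δφ = 21.307 − 52.881 = -31.574°.
a = sin²(Δφ/2) + cos φ₁ · cos φ₂ · sin²(Δλ/2) = 0.109157.
c = 2·atan2(√a, √(1−a)) = 0.67343 rad → d = 6371·c ≈ 4290.42 km.

4290 km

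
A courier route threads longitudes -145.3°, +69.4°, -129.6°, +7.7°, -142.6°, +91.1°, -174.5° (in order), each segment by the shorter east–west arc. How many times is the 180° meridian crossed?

4

Leg 1: -145.3° → +69.4°, shortest Δλ = -145.3° (west) — crosses 180°.
Leg 2: +69.4° → -129.6°, shortest Δλ = 161.0° (east) — crosses 180°.
Leg 3: -129.6° → +7.7°, shortest Δλ = 137.3° (east) — does not cross 180°.
Leg 4: +7.7° → -142.6°, shortest Δλ = -150.3° (west) — does not cross 180°.
Leg 5: -142.6° → +91.1°, shortest Δλ = -126.3° (west) — crosses 180°.
Leg 6: +91.1° → -174.5°, shortest Δλ = 94.4° (east) — crosses 180°.
Total crossings: 4.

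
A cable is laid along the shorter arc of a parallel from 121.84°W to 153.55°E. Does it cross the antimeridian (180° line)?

Naïve |153.55 − -121.84| = 275.39° > 180°, so the shorter arc goes the other way round — across 180°.
Signed shortest Δλ = ((153.55 − -121.84 + 180) mod 360) − 180 = -84.61°.
Going west by 84.61° from -121.84° passes through 180° before reaching +153.55°.

Yes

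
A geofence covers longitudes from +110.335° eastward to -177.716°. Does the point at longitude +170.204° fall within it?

Band width going east from +110.335° to -177.716°: ((-177.716 − 110.335) mod 360) = 71.949°.
Offset of +170.204° east of the west edge: ((170.204 − 110.335) mod 360) = 59.869°.
59.869° ≤ 71.949° ⇒ inside.

Yes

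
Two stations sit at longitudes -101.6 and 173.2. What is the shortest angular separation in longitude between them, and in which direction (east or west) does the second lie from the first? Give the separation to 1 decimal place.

Raw difference: 173.2 − -101.6 = 274.8°.
Normalise into (−180°, 180°]: 274.8° − 360° = -85.2°.
Negative ⇒ the second point lies to the west; separation 85.2°.

85.2° west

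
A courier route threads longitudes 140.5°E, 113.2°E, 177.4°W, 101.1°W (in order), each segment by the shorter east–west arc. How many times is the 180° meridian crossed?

1

Leg 1: +140.5° → +113.2°, shortest Δλ = -27.3° (west) — does not cross 180°.
Leg 2: +113.2° → -177.4°, shortest Δλ = 69.4° (east) — crosses 180°.
Leg 3: -177.4° → -101.1°, shortest Δλ = 76.3° (east) — does not cross 180°.
Total crossings: 1.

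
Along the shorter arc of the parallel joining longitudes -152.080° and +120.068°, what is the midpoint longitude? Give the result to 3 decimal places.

Signed shortest Δλ from -152.080° to +120.068° is -87.852°.
Midpoint longitude = -152.080° + (-87.852°)/2 = -152.080° − 43.926° = -196.006°.
Normalise into (−180°, 180°]: +163.994°.
(The naïve average (-152.080 + +120.068)/2 = -16.006° is on the wrong side of the globe.)

+163.994°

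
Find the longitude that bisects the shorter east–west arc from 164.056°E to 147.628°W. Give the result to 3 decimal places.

Signed shortest Δλ from +164.056° to -147.628° is +48.316°.
Midpoint longitude = +164.056° + (+48.316°)/2 = +164.056° + 24.158° = +188.214°.
Normalise into (−180°, 180°]: -171.786°.
(The naïve average (+164.056 + -147.628)/2 = 8.214° is on the wrong side of the globe.)

171.786°W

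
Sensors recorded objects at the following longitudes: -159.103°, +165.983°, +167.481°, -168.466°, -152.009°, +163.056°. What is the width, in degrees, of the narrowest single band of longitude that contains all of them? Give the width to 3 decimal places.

44.935°

Sort the longitudes: -168.466°, -159.103°, -152.009°, +163.056°, +165.983°, +167.481°.
Eastward gaps between consecutive values (wrapping around): 9.363°, 7.094°, 315.065°, 2.927°, 1.498°, 24.053°.
Largest gap = 315.065° ⇒ minimal covering band is its complement: 360° − 315.065° = 44.935°.
Band runs from +163.056° eastward to -152.009°, crossing the antimeridian.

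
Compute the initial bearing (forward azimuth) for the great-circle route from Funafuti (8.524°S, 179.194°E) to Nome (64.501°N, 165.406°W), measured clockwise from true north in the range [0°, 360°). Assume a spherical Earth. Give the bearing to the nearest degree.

7°

Δλ = -165.406 − 179.194 = -344.600°; wrapped into (−180°, 180°]: 15.400°.
θ = atan2( sin Δλ · cos φ₂ , cos φ₁ · sin φ₂ − sin φ₁ · cos φ₂ · cos Δλ )
  = atan2(0.11432, 0.95414) = 6.832° → normalised to [0°, 360°): 6.832°.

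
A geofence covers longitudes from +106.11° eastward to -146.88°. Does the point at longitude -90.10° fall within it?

Band width going east from +106.11° to -146.88°: ((-146.88 − 106.11) mod 360) = 107.01°.
Offset of -90.10° east of the west edge: ((-90.10 − 106.11) mod 360) = 163.79°.
163.79° > 107.01° ⇒ outside.

No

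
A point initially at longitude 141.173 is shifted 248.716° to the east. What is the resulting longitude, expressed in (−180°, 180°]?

+29.889°

Start at +141.173°; shift +248.716° → +389.889°.
+389.889° lies outside (−180°, 180°]; subtract 360° → +29.889°.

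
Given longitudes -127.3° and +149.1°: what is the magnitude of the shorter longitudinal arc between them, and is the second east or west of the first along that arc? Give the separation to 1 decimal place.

83.6° west

Raw difference: 149.1 − -127.3 = 276.4°.
Normalise into (−180°, 180°]: 276.4° − 360° = -83.6°.
Negative ⇒ the second point lies to the west; separation 83.6°.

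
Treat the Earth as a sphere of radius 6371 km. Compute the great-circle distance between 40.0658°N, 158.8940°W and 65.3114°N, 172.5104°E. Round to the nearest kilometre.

Δλ = 172.5104 − -158.8940 = 331.4044°; wrapped into (−180°, 180°]: -28.5956°.
Δφ = 65.3114 − 40.0658 = 25.2456°.
a = sin²(Δφ/2) + cos φ₁ · cos φ₂ · sin²(Δλ/2) = 0.067252.
c = 2·atan2(√a, √(1−a)) = 0.52466 rad → d = 6371·c ≈ 3342.59 km.

3343 km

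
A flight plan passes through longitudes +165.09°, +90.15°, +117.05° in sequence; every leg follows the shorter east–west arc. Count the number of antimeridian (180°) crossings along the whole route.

0

Leg 1: +165.09° → +90.15°, shortest Δλ = -74.94° (west) — does not cross 180°.
Leg 2: +90.15° → +117.05°, shortest Δλ = 26.9° (east) — does not cross 180°.
Total crossings: 0.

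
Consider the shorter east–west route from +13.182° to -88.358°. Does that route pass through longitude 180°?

No

Signed shortest Δλ = ((-88.358 − 13.182 + 180) mod 360) − 180 = -101.54°.
Going west by 101.54° from +13.182° reaches -88.358° without touching 180°.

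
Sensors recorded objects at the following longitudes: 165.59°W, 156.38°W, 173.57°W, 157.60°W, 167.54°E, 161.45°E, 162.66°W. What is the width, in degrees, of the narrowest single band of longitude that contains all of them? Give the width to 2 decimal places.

Sort the longitudes: -173.57°, -165.59°, -162.66°, -157.60°, -156.38°, +161.45°, +167.54°.
Eastward gaps between consecutive values (wrapping around): 7.98°, 2.93°, 5.06°, 1.22°, 317.83°, 6.09°, 18.89°.
Largest gap = 317.83° ⇒ minimal covering band is its complement: 360° − 317.83° = 42.17°.
Band runs from +161.45° eastward to -156.38°, crossing the antimeridian.

42.17°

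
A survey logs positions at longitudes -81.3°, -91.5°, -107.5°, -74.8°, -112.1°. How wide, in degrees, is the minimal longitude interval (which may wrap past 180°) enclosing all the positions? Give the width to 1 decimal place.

Sort the longitudes: -112.1°, -107.5°, -91.5°, -81.3°, -74.8°.
Eastward gaps between consecutive values (wrapping around): 4.6°, 16.0°, 10.2°, 6.5°, 322.7°.
Largest gap = 322.7° ⇒ minimal covering band is its complement: 360° − 322.7° = 37.3°.
Band runs from -112.1° eastward to -74.8°.

37.3°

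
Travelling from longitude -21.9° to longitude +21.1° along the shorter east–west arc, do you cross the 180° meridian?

Signed shortest Δλ = ((21.1 − -21.9 + 180) mod 360) − 180 = 43.0°.
Going east by 43.0° from -21.9° reaches +21.1° without touching 180°.

No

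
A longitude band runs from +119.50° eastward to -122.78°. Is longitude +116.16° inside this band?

No

Band width going east from +119.50° to -122.78°: ((-122.78 − 119.50) mod 360) = 117.72°.
Offset of +116.16° east of the west edge: ((116.16 − 119.50) mod 360) = 356.66°.
356.66° > 117.72° ⇒ outside.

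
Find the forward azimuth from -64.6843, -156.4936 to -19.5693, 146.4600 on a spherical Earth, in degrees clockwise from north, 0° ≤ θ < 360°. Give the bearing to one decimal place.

Δλ = 146.4600 − -156.4936 = 302.9536°; wrapped into (−180°, 180°]: -57.0464°.
θ = atan2( sin Δλ · cos φ₂ , cos φ₁ · sin φ₂ − sin φ₁ · cos φ₂ · cos Δλ )
  = atan2(-0.79064, 0.32009) = -67.959° → normalised to [0°, 360°): 292.041°.

292.0°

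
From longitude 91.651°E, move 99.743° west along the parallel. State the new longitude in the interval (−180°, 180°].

8.092°W

Start at +91.651°; shift −99.743° → -8.092°.
-8.092° already lies in (−180°, 180°].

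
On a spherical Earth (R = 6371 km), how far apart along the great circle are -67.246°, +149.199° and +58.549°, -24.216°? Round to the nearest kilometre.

18993 km

Δλ = -24.216 − 149.199 = -173.415°.
Δφ = 58.549 − -67.246 = 125.795°.
a = sin²(Δφ/2) + cos φ₁ · cos φ₂ · sin²(Δλ/2) = 0.993585.
c = 2·atan2(√a, √(1−a)) = 2.98124 rad → d = 6371·c ≈ 18993.46 km.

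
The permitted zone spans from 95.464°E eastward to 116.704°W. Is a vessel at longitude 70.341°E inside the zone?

No

Band width going east from +95.464° to -116.704°: ((-116.704 − 95.464) mod 360) = 147.832°.
Offset of +70.341° east of the west edge: ((70.341 − 95.464) mod 360) = 334.877°.
334.877° > 147.832° ⇒ outside.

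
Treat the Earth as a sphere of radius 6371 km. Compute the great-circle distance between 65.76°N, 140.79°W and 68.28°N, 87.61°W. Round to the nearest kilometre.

2252 km

Δλ = -87.61 − -140.79 = 53.18°.
Δφ = 68.28 − 65.76 = 2.52°.
a = sin²(Δφ/2) + cos φ₁ · cos φ₂ · sin²(Δλ/2) = 0.030924.
c = 2·atan2(√a, √(1−a)) = 0.35354 rad → d = 6371·c ≈ 2252.41 km.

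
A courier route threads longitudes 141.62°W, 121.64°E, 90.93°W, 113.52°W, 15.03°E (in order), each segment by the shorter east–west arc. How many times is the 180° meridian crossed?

2

Leg 1: -141.62° → +121.64°, shortest Δλ = -96.74° (west) — crosses 180°.
Leg 2: +121.64° → -90.93°, shortest Δλ = 147.43° (east) — crosses 180°.
Leg 3: -90.93° → -113.52°, shortest Δλ = -22.59° (west) — does not cross 180°.
Leg 4: -113.52° → +15.03°, shortest Δλ = 128.55° (east) — does not cross 180°.
Total crossings: 2.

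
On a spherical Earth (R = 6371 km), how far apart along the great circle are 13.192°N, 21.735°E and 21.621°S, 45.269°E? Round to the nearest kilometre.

Δλ = 45.269 − 21.735 = 23.534°.
Δφ = -21.621 − 13.192 = -34.813°.
a = sin²(Δφ/2) + cos φ₁ · cos φ₂ · sin²(Δλ/2) = 0.127132.
c = 2·atan2(√a, √(1−a)) = 0.72916 rad → d = 6371·c ≈ 4645.46 km.

4645 km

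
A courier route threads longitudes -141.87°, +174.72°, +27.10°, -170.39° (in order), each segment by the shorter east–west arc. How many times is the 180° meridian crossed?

2

Leg 1: -141.87° → +174.72°, shortest Δλ = -43.41° (west) — crosses 180°.
Leg 2: +174.72° → +27.10°, shortest Δλ = -147.62° (west) — does not cross 180°.
Leg 3: +27.10° → -170.39°, shortest Δλ = 162.51° (east) — crosses 180°.
Total crossings: 2.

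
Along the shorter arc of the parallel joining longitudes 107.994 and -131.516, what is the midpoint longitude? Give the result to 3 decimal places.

Signed shortest Δλ from +107.994° to -131.516° is +120.490°.
Midpoint longitude = +107.994° + (+120.490°)/2 = +107.994° + 60.245° = +168.239°.
(The naïve average (+107.994 + -131.516)/2 = -11.761° is on the wrong side of the globe.)

+168.239°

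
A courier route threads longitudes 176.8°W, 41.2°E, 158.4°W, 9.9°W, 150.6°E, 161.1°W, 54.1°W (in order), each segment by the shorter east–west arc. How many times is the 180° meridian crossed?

3

Leg 1: -176.8° → +41.2°, shortest Δλ = -142.0° (west) — crosses 180°.
Leg 2: +41.2° → -158.4°, shortest Δλ = 160.4° (east) — crosses 180°.
Leg 3: -158.4° → -9.9°, shortest Δλ = 148.5° (east) — does not cross 180°.
Leg 4: -9.9° → +150.6°, shortest Δλ = 160.5° (east) — does not cross 180°.
Leg 5: +150.6° → -161.1°, shortest Δλ = 48.3° (east) — crosses 180°.
Leg 6: -161.1° → -54.1°, shortest Δλ = 107.0° (east) — does not cross 180°.
Total crossings: 3.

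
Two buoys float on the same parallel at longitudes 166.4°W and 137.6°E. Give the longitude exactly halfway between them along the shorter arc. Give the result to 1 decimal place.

Signed shortest Δλ from -166.4° to +137.6° is -56.0°.
Midpoint longitude = -166.4° + (-56.0°)/2 = -166.4° − 28.0° = -194.4°.
Normalise into (−180°, 180°]: +165.6°.
(The naïve average (-166.4 + +137.6)/2 = -14.4° is on the wrong side of the globe.)

165.6°E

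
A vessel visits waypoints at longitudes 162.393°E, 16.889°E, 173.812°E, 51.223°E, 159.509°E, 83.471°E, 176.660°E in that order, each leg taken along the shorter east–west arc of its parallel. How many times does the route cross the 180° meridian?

Leg 1: +162.393° → +16.889°, shortest Δλ = -145.504° (west) — does not cross 180°.
Leg 2: +16.889° → +173.812°, shortest Δλ = 156.923° (east) — does not cross 180°.
Leg 3: +173.812° → +51.223°, shortest Δλ = -122.589° (west) — does not cross 180°.
Leg 4: +51.223° → +159.509°, shortest Δλ = 108.286° (east) — does not cross 180°.
Leg 5: +159.509° → +83.471°, shortest Δλ = -76.038° (west) — does not cross 180°.
Leg 6: +83.471° → +176.660°, shortest Δλ = 93.189° (east) — does not cross 180°.
Total crossings: 0.

0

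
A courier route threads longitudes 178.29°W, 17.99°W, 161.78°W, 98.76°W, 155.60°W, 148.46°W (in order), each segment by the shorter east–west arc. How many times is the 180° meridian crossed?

0

Leg 1: -178.29° → -17.99°, shortest Δλ = 160.3° (east) — does not cross 180°.
Leg 2: -17.99° → -161.78°, shortest Δλ = -143.79° (west) — does not cross 180°.
Leg 3: -161.78° → -98.76°, shortest Δλ = 63.02° (east) — does not cross 180°.
Leg 4: -98.76° → -155.60°, shortest Δλ = -56.84° (west) — does not cross 180°.
Leg 5: -155.60° → -148.46°, shortest Δλ = 7.14° (east) — does not cross 180°.
Total crossings: 0.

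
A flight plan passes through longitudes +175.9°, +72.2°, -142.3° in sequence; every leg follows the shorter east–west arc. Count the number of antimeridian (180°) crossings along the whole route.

Leg 1: +175.9° → +72.2°, shortest Δλ = -103.7° (west) — does not cross 180°.
Leg 2: +72.2° → -142.3°, shortest Δλ = 145.5° (east) — crosses 180°.
Total crossings: 1.

1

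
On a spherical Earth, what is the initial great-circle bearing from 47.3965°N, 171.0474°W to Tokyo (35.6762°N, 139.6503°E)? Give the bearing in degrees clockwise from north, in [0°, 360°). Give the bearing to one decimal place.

Δλ = 139.6503 − -171.0474 = 310.6977°; wrapped into (−180°, 180°]: -49.3023°.
θ = atan2( sin Δλ · cos φ₂ , cos φ₁ · sin φ₂ − sin φ₁ · cos φ₂ · cos Δλ )
  = atan2(-0.61587, 0.00490) = -89.544° → normalised to [0°, 360°): 270.456°.

270.5°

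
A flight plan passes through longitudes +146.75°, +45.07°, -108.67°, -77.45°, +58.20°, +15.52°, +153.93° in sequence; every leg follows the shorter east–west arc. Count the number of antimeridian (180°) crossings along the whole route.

Leg 1: +146.75° → +45.07°, shortest Δλ = -101.68° (west) — does not cross 180°.
Leg 2: +45.07° → -108.67°, shortest Δλ = -153.74° (west) — does not cross 180°.
Leg 3: -108.67° → -77.45°, shortest Δλ = 31.22° (east) — does not cross 180°.
Leg 4: -77.45° → +58.20°, shortest Δλ = 135.65° (east) — does not cross 180°.
Leg 5: +58.20° → +15.52°, shortest Δλ = -42.68° (west) — does not cross 180°.
Leg 6: +15.52° → +153.93°, shortest Δλ = 138.41° (east) — does not cross 180°.
Total crossings: 0.

0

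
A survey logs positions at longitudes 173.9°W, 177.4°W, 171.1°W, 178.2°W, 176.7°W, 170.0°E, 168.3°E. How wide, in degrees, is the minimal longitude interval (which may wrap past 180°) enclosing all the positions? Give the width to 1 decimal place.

20.6°

Sort the longitudes: -178.2°, -177.4°, -176.7°, -173.9°, -171.1°, +168.3°, +170.0°.
Eastward gaps between consecutive values (wrapping around): 0.8°, 0.7°, 2.8°, 2.8°, 339.4°, 1.7°, 11.8°.
Largest gap = 339.4° ⇒ minimal covering band is its complement: 360° − 339.4° = 20.6°.
Band runs from +168.3° eastward to -171.1°, crossing the antimeridian.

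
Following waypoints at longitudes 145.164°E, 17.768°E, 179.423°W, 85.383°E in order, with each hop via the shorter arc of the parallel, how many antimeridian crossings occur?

2

Leg 1: +145.164° → +17.768°, shortest Δλ = -127.396° (west) — does not cross 180°.
Leg 2: +17.768° → -179.423°, shortest Δλ = 162.809° (east) — crosses 180°.
Leg 3: -179.423° → +85.383°, shortest Δλ = -95.194° (west) — crosses 180°.
Total crossings: 2.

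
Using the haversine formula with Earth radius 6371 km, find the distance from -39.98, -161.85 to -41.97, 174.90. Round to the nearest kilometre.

Δλ = 174.90 − -161.85 = 336.75°; wrapped into (−180°, 180°]: -23.25°.
Δφ = -41.97 − -39.98 = -1.99°.
a = sin²(Δφ/2) + cos φ₁ · cos φ₂ · sin²(Δλ/2) = 0.023435.
c = 2·atan2(√a, √(1−a)) = 0.30738 rad → d = 6371·c ≈ 1958.29 km.

1958 km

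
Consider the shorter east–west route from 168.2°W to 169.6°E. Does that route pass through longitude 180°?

Naïve |169.6 − -168.2| = 337.8° > 180°, so the shorter arc goes the other way round — across 180°.
Signed shortest Δλ = ((169.6 − -168.2 + 180) mod 360) − 180 = -22.2°.
Going west by 22.2° from -168.2° passes through 180° before reaching +169.6°.

Yes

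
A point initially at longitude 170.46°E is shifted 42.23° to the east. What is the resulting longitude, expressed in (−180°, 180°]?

147.31°W

Start at +170.46°; shift +42.23° → +212.69°.
+212.69° lies outside (−180°, 180°]; subtract 360° → -147.31°.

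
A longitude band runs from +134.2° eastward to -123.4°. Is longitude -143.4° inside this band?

Yes

Band width going east from +134.2° to -123.4°: ((-123.4 − 134.2) mod 360) = 102.4°.
Offset of -143.4° east of the west edge: ((-143.4 − 134.2) mod 360) = 82.4°.
82.4° ≤ 102.4° ⇒ inside.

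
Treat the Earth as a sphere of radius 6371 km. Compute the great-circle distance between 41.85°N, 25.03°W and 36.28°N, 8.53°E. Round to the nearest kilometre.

2943 km

Δλ = 8.53 − -25.03 = 33.56°.
Δφ = 36.28 − 41.85 = -5.57°.
a = sin²(Δφ/2) + cos φ₁ · cos φ₂ · sin²(Δλ/2) = 0.052409.
c = 2·atan2(√a, √(1−a)) = 0.46196 rad → d = 6371·c ≈ 2943.13 km.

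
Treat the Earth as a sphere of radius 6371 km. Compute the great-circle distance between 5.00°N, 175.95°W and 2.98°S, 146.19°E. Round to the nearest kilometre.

4298 km

Δλ = 146.19 − -175.95 = 322.14°; wrapped into (−180°, 180°]: -37.86°.
Δφ = -2.98 − 5.00 = -7.98°.
a = sin²(Δφ/2) + cos φ₁ · cos φ₂ · sin²(Δλ/2) = 0.109543.
c = 2·atan2(√a, √(1−a)) = 0.67467 rad → d = 6371·c ≈ 4298.32 km.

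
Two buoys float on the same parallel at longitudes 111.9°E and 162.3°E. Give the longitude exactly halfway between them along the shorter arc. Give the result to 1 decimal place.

137.1°E

Signed shortest Δλ from +111.9° to +162.3° is +50.4°.
Midpoint longitude = +111.9° + (+50.4°)/2 = +111.9° + 25.2° = +137.1°.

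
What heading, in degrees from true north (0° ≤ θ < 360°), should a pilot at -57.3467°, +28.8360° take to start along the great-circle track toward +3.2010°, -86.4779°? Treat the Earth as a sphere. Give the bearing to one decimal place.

250.0°

Δλ = -86.4779 − 28.8360 = -115.3139°.
θ = atan2( sin Δλ · cos φ₂ , cos φ₁ · sin φ₂ − sin φ₁ · cos φ₂ · cos Δλ )
  = atan2(-0.90257, -0.32931) = -110.045° → normalised to [0°, 360°): 249.955°.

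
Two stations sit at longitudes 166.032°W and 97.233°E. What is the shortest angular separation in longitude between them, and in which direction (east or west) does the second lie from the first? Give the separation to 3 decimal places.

Raw difference: 97.233 − -166.032 = 263.265°.
Normalise into (−180°, 180°]: 263.265° − 360° = -96.735°.
Negative ⇒ the second point lies to the west; separation 96.735°.

96.735° west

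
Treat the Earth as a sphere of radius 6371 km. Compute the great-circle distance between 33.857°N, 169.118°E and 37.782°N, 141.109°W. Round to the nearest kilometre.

Δλ = -141.109 − 169.118 = -310.227°; wrapped into (−180°, 180°]: 49.773°.
Δφ = 37.782 − 33.857 = 3.925°.
a = sin²(Δφ/2) + cos φ₁ · cos φ₂ · sin²(Δλ/2) = 0.117403.
c = 2·atan2(√a, √(1−a)) = 0.69945 rad → d = 6371·c ≈ 4456.22 km.

4456 km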